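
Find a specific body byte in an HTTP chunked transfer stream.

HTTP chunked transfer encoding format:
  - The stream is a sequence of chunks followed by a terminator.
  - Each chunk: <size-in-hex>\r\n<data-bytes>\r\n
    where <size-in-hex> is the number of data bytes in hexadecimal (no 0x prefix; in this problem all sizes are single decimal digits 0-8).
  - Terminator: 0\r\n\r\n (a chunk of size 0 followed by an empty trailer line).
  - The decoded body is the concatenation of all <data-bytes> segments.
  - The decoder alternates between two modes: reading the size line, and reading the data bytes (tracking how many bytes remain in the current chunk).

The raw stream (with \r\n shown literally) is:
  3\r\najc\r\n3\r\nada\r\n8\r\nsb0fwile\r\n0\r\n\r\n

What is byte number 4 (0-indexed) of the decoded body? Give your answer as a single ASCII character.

Answer: d

Derivation:
Chunk 1: stream[0..1]='3' size=0x3=3, data at stream[3..6]='ajc' -> body[0..3], body so far='ajc'
Chunk 2: stream[8..9]='3' size=0x3=3, data at stream[11..14]='ada' -> body[3..6], body so far='ajcada'
Chunk 3: stream[16..17]='8' size=0x8=8, data at stream[19..27]='sb0fwile' -> body[6..14], body so far='ajcadasb0fwile'
Chunk 4: stream[29..30]='0' size=0 (terminator). Final body='ajcadasb0fwile' (14 bytes)
Body byte 4 = 'd'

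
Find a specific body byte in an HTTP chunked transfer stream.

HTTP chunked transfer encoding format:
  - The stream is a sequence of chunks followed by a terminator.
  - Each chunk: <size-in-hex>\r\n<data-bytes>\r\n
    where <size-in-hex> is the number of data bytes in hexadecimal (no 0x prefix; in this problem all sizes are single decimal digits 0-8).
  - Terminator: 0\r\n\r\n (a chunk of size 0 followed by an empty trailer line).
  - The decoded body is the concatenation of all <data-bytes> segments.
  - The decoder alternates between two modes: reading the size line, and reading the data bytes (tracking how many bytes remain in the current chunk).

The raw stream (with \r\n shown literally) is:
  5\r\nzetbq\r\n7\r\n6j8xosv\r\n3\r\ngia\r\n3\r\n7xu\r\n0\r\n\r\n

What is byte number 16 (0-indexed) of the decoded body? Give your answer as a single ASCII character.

Chunk 1: stream[0..1]='5' size=0x5=5, data at stream[3..8]='zetbq' -> body[0..5], body so far='zetbq'
Chunk 2: stream[10..11]='7' size=0x7=7, data at stream[13..20]='6j8xosv' -> body[5..12], body so far='zetbq6j8xosv'
Chunk 3: stream[22..23]='3' size=0x3=3, data at stream[25..28]='gia' -> body[12..15], body so far='zetbq6j8xosvgia'
Chunk 4: stream[30..31]='3' size=0x3=3, data at stream[33..36]='7xu' -> body[15..18], body so far='zetbq6j8xosvgia7xu'
Chunk 5: stream[38..39]='0' size=0 (terminator). Final body='zetbq6j8xosvgia7xu' (18 bytes)
Body byte 16 = 'x'

Answer: x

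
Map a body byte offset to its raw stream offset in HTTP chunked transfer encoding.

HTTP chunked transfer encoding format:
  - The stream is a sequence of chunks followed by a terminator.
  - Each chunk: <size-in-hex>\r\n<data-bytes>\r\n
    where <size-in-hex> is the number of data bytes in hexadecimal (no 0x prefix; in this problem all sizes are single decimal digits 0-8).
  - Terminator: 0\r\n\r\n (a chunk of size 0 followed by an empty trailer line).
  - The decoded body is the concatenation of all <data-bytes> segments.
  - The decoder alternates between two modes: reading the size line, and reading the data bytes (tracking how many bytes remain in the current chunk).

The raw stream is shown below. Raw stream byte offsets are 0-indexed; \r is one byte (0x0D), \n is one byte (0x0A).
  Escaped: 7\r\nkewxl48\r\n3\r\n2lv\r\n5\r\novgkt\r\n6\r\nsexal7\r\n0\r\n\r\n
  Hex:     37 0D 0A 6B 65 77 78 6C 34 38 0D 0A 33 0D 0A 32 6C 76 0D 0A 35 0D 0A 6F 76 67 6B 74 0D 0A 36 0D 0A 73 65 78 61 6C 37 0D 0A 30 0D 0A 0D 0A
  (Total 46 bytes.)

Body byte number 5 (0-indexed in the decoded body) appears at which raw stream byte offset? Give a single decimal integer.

Answer: 8

Derivation:
Chunk 1: stream[0..1]='7' size=0x7=7, data at stream[3..10]='kewxl48' -> body[0..7], body so far='kewxl48'
Chunk 2: stream[12..13]='3' size=0x3=3, data at stream[15..18]='2lv' -> body[7..10], body so far='kewxl482lv'
Chunk 3: stream[20..21]='5' size=0x5=5, data at stream[23..28]='ovgkt' -> body[10..15], body so far='kewxl482lvovgkt'
Chunk 4: stream[30..31]='6' size=0x6=6, data at stream[33..39]='sexal7' -> body[15..21], body so far='kewxl482lvovgktsexal7'
Chunk 5: stream[41..42]='0' size=0 (terminator). Final body='kewxl482lvovgktsexal7' (21 bytes)
Body byte 5 at stream offset 8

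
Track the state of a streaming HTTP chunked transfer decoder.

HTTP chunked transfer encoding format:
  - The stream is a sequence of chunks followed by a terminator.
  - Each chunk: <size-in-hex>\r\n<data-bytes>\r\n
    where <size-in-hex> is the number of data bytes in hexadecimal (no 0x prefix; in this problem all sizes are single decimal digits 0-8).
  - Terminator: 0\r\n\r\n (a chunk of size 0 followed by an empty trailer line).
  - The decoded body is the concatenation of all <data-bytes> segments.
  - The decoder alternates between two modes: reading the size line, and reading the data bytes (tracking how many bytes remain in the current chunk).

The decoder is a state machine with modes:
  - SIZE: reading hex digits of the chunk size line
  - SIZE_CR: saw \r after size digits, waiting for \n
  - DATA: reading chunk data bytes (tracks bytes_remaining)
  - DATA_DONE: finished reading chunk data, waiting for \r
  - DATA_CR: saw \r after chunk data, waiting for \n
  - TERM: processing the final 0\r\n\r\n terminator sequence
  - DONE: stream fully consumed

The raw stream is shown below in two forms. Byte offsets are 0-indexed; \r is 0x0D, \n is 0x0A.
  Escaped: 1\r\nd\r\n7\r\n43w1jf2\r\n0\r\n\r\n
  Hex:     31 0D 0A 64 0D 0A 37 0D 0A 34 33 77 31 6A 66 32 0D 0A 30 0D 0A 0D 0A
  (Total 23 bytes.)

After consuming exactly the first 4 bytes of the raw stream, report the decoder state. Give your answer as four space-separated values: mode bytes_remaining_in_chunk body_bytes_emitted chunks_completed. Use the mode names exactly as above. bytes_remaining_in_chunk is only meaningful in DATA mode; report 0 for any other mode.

Answer: DATA_DONE 0 1 0

Derivation:
Byte 0 = '1': mode=SIZE remaining=0 emitted=0 chunks_done=0
Byte 1 = 0x0D: mode=SIZE_CR remaining=0 emitted=0 chunks_done=0
Byte 2 = 0x0A: mode=DATA remaining=1 emitted=0 chunks_done=0
Byte 3 = 'd': mode=DATA_DONE remaining=0 emitted=1 chunks_done=0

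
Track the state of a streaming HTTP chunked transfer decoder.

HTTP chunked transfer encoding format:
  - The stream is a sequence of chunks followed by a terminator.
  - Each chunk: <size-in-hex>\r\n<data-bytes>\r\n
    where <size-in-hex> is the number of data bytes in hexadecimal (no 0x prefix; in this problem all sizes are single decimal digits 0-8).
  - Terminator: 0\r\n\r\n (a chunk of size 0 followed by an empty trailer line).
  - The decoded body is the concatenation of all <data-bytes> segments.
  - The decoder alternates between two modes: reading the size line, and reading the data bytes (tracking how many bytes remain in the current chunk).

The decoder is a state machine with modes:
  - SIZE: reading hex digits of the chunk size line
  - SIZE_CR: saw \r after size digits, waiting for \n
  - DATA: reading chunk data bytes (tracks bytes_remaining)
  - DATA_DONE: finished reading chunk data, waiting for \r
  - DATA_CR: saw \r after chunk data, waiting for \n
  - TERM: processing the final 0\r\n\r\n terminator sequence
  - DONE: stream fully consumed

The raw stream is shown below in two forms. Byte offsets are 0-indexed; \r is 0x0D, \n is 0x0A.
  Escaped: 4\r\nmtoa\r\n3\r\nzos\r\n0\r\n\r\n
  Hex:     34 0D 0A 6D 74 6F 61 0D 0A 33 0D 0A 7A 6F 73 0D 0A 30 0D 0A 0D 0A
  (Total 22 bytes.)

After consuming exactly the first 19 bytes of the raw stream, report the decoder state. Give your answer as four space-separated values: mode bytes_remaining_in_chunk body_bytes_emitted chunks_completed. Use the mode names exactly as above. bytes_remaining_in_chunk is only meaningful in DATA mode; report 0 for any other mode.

Byte 0 = '4': mode=SIZE remaining=0 emitted=0 chunks_done=0
Byte 1 = 0x0D: mode=SIZE_CR remaining=0 emitted=0 chunks_done=0
Byte 2 = 0x0A: mode=DATA remaining=4 emitted=0 chunks_done=0
Byte 3 = 'm': mode=DATA remaining=3 emitted=1 chunks_done=0
Byte 4 = 't': mode=DATA remaining=2 emitted=2 chunks_done=0
Byte 5 = 'o': mode=DATA remaining=1 emitted=3 chunks_done=0
Byte 6 = 'a': mode=DATA_DONE remaining=0 emitted=4 chunks_done=0
Byte 7 = 0x0D: mode=DATA_CR remaining=0 emitted=4 chunks_done=0
Byte 8 = 0x0A: mode=SIZE remaining=0 emitted=4 chunks_done=1
Byte 9 = '3': mode=SIZE remaining=0 emitted=4 chunks_done=1
Byte 10 = 0x0D: mode=SIZE_CR remaining=0 emitted=4 chunks_done=1
Byte 11 = 0x0A: mode=DATA remaining=3 emitted=4 chunks_done=1
Byte 12 = 'z': mode=DATA remaining=2 emitted=5 chunks_done=1
Byte 13 = 'o': mode=DATA remaining=1 emitted=6 chunks_done=1
Byte 14 = 's': mode=DATA_DONE remaining=0 emitted=7 chunks_done=1
Byte 15 = 0x0D: mode=DATA_CR remaining=0 emitted=7 chunks_done=1
Byte 16 = 0x0A: mode=SIZE remaining=0 emitted=7 chunks_done=2
Byte 17 = '0': mode=SIZE remaining=0 emitted=7 chunks_done=2
Byte 18 = 0x0D: mode=SIZE_CR remaining=0 emitted=7 chunks_done=2

Answer: SIZE_CR 0 7 2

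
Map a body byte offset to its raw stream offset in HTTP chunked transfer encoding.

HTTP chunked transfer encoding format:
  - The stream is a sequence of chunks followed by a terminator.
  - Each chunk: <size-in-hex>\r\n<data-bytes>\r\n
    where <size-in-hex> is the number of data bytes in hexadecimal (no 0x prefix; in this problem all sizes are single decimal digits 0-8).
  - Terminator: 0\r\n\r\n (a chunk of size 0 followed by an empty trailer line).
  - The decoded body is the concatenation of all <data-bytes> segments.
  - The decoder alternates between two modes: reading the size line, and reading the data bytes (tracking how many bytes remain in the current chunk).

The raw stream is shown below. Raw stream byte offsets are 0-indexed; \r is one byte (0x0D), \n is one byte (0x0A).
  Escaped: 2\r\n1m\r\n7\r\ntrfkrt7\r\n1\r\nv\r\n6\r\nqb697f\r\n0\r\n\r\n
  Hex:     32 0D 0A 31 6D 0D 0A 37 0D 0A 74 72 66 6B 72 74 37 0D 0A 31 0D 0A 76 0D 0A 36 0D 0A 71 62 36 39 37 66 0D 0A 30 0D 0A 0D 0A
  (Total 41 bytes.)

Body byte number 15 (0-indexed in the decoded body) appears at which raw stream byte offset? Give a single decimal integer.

Answer: 33

Derivation:
Chunk 1: stream[0..1]='2' size=0x2=2, data at stream[3..5]='1m' -> body[0..2], body so far='1m'
Chunk 2: stream[7..8]='7' size=0x7=7, data at stream[10..17]='trfkrt7' -> body[2..9], body so far='1mtrfkrt7'
Chunk 3: stream[19..20]='1' size=0x1=1, data at stream[22..23]='v' -> body[9..10], body so far='1mtrfkrt7v'
Chunk 4: stream[25..26]='6' size=0x6=6, data at stream[28..34]='qb697f' -> body[10..16], body so far='1mtrfkrt7vqb697f'
Chunk 5: stream[36..37]='0' size=0 (terminator). Final body='1mtrfkrt7vqb697f' (16 bytes)
Body byte 15 at stream offset 33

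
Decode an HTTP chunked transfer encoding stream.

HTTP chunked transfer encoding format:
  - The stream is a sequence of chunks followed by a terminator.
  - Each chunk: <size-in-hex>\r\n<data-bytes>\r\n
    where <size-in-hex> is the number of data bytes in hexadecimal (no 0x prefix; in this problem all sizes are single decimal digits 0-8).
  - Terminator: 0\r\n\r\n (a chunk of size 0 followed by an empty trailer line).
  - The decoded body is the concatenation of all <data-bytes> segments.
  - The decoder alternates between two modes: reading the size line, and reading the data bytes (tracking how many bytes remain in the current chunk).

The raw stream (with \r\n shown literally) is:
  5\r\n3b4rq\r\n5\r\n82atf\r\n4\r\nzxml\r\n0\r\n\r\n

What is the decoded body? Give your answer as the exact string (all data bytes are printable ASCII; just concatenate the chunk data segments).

Chunk 1: stream[0..1]='5' size=0x5=5, data at stream[3..8]='3b4rq' -> body[0..5], body so far='3b4rq'
Chunk 2: stream[10..11]='5' size=0x5=5, data at stream[13..18]='82atf' -> body[5..10], body so far='3b4rq82atf'
Chunk 3: stream[20..21]='4' size=0x4=4, data at stream[23..27]='zxml' -> body[10..14], body so far='3b4rq82atfzxml'
Chunk 4: stream[29..30]='0' size=0 (terminator). Final body='3b4rq82atfzxml' (14 bytes)

Answer: 3b4rq82atfzxml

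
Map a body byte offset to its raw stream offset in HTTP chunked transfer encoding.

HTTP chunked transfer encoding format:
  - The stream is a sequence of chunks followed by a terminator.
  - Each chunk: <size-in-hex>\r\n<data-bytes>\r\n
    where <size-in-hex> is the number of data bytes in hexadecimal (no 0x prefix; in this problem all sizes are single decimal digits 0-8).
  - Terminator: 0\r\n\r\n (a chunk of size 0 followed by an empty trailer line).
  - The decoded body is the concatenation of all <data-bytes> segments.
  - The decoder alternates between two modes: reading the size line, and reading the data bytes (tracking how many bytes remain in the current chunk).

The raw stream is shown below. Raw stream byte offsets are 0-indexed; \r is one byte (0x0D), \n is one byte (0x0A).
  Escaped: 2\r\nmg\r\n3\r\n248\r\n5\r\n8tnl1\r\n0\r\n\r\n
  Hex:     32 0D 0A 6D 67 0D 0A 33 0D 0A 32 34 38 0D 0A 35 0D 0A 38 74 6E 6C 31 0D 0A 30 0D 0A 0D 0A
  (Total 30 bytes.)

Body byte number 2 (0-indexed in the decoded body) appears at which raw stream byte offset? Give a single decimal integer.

Chunk 1: stream[0..1]='2' size=0x2=2, data at stream[3..5]='mg' -> body[0..2], body so far='mg'
Chunk 2: stream[7..8]='3' size=0x3=3, data at stream[10..13]='248' -> body[2..5], body so far='mg248'
Chunk 3: stream[15..16]='5' size=0x5=5, data at stream[18..23]='8tnl1' -> body[5..10], body so far='mg2488tnl1'
Chunk 4: stream[25..26]='0' size=0 (terminator). Final body='mg2488tnl1' (10 bytes)
Body byte 2 at stream offset 10

Answer: 10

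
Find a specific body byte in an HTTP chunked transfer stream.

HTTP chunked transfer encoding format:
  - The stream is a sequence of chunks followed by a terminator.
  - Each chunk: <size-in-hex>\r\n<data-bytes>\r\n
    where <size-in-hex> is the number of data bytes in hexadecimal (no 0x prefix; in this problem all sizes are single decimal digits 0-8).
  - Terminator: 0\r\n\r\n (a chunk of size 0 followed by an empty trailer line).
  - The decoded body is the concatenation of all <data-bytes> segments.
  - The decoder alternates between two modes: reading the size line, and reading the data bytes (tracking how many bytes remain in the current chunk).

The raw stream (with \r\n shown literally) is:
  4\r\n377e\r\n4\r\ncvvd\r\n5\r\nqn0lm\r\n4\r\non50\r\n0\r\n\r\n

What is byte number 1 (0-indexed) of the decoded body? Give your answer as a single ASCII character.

Answer: 7

Derivation:
Chunk 1: stream[0..1]='4' size=0x4=4, data at stream[3..7]='377e' -> body[0..4], body so far='377e'
Chunk 2: stream[9..10]='4' size=0x4=4, data at stream[12..16]='cvvd' -> body[4..8], body so far='377ecvvd'
Chunk 3: stream[18..19]='5' size=0x5=5, data at stream[21..26]='qn0lm' -> body[8..13], body so far='377ecvvdqn0lm'
Chunk 4: stream[28..29]='4' size=0x4=4, data at stream[31..35]='on50' -> body[13..17], body so far='377ecvvdqn0lmon50'
Chunk 5: stream[37..38]='0' size=0 (terminator). Final body='377ecvvdqn0lmon50' (17 bytes)
Body byte 1 = '7'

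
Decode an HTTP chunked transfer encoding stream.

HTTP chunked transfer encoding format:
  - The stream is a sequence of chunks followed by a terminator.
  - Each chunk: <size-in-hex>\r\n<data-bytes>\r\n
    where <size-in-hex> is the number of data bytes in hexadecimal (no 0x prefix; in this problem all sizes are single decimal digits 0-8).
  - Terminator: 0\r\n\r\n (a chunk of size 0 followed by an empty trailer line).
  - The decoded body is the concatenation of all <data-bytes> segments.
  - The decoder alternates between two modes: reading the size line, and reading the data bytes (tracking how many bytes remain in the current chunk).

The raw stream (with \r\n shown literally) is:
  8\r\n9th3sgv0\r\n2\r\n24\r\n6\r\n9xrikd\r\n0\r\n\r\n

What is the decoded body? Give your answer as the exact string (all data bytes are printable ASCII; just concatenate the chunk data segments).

Answer: 9th3sgv0249xrikd

Derivation:
Chunk 1: stream[0..1]='8' size=0x8=8, data at stream[3..11]='9th3sgv0' -> body[0..8], body so far='9th3sgv0'
Chunk 2: stream[13..14]='2' size=0x2=2, data at stream[16..18]='24' -> body[8..10], body so far='9th3sgv024'
Chunk 3: stream[20..21]='6' size=0x6=6, data at stream[23..29]='9xrikd' -> body[10..16], body so far='9th3sgv0249xrikd'
Chunk 4: stream[31..32]='0' size=0 (terminator). Final body='9th3sgv0249xrikd' (16 bytes)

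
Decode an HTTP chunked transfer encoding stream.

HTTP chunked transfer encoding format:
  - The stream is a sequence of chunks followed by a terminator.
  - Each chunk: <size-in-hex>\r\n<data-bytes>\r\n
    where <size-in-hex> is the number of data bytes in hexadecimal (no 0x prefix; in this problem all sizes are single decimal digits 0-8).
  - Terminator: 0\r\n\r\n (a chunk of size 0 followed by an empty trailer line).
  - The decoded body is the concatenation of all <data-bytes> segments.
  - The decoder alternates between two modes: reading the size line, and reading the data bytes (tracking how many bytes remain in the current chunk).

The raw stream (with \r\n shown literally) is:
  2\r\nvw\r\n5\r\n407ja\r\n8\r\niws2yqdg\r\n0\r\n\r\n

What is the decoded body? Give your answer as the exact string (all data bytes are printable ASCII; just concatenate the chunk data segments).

Answer: vw407jaiws2yqdg

Derivation:
Chunk 1: stream[0..1]='2' size=0x2=2, data at stream[3..5]='vw' -> body[0..2], body so far='vw'
Chunk 2: stream[7..8]='5' size=0x5=5, data at stream[10..15]='407ja' -> body[2..7], body so far='vw407ja'
Chunk 3: stream[17..18]='8' size=0x8=8, data at stream[20..28]='iws2yqdg' -> body[7..15], body so far='vw407jaiws2yqdg'
Chunk 4: stream[30..31]='0' size=0 (terminator). Final body='vw407jaiws2yqdg' (15 bytes)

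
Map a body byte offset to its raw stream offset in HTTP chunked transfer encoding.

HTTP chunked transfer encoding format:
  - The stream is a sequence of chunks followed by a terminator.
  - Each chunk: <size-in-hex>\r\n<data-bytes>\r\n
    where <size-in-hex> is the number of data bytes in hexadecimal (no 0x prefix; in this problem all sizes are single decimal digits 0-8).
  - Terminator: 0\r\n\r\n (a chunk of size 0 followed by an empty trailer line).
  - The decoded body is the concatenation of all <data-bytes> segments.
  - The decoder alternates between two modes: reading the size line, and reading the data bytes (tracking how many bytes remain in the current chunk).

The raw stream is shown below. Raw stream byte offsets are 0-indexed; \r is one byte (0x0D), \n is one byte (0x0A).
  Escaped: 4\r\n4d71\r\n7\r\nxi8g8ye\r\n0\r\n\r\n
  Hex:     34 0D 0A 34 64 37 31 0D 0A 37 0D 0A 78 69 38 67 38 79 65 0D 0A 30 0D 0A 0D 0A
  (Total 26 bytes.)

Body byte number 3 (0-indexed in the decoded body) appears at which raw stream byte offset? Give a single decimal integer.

Chunk 1: stream[0..1]='4' size=0x4=4, data at stream[3..7]='4d71' -> body[0..4], body so far='4d71'
Chunk 2: stream[9..10]='7' size=0x7=7, data at stream[12..19]='xi8g8ye' -> body[4..11], body so far='4d71xi8g8ye'
Chunk 3: stream[21..22]='0' size=0 (terminator). Final body='4d71xi8g8ye' (11 bytes)
Body byte 3 at stream offset 6

Answer: 6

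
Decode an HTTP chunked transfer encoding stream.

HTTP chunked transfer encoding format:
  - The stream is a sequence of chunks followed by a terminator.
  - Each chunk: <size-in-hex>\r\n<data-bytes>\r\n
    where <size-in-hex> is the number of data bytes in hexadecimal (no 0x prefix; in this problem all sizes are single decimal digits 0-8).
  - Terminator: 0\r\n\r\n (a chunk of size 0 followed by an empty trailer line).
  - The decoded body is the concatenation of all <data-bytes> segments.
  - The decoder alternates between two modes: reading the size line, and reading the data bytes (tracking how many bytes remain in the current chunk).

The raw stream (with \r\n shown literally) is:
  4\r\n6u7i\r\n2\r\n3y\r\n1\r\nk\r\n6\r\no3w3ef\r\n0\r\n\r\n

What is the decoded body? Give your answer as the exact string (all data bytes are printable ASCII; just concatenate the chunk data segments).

Answer: 6u7i3yko3w3ef

Derivation:
Chunk 1: stream[0..1]='4' size=0x4=4, data at stream[3..7]='6u7i' -> body[0..4], body so far='6u7i'
Chunk 2: stream[9..10]='2' size=0x2=2, data at stream[12..14]='3y' -> body[4..6], body so far='6u7i3y'
Chunk 3: stream[16..17]='1' size=0x1=1, data at stream[19..20]='k' -> body[6..7], body so far='6u7i3yk'
Chunk 4: stream[22..23]='6' size=0x6=6, data at stream[25..31]='o3w3ef' -> body[7..13], body so far='6u7i3yko3w3ef'
Chunk 5: stream[33..34]='0' size=0 (terminator). Final body='6u7i3yko3w3ef' (13 bytes)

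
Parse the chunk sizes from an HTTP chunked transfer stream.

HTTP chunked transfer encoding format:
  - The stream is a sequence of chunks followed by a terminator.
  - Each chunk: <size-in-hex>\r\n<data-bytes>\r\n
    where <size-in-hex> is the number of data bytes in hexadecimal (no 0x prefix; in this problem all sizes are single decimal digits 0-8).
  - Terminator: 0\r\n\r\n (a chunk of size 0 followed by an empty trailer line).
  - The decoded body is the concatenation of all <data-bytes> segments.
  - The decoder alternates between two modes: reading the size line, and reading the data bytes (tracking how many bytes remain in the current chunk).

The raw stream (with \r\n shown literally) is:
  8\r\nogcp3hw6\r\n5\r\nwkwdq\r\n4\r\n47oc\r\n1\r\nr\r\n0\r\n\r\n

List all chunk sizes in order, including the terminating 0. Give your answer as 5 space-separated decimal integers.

Chunk 1: stream[0..1]='8' size=0x8=8, data at stream[3..11]='ogcp3hw6' -> body[0..8], body so far='ogcp3hw6'
Chunk 2: stream[13..14]='5' size=0x5=5, data at stream[16..21]='wkwdq' -> body[8..13], body so far='ogcp3hw6wkwdq'
Chunk 3: stream[23..24]='4' size=0x4=4, data at stream[26..30]='47oc' -> body[13..17], body so far='ogcp3hw6wkwdq47oc'
Chunk 4: stream[32..33]='1' size=0x1=1, data at stream[35..36]='r' -> body[17..18], body so far='ogcp3hw6wkwdq47ocr'
Chunk 5: stream[38..39]='0' size=0 (terminator). Final body='ogcp3hw6wkwdq47ocr' (18 bytes)

Answer: 8 5 4 1 0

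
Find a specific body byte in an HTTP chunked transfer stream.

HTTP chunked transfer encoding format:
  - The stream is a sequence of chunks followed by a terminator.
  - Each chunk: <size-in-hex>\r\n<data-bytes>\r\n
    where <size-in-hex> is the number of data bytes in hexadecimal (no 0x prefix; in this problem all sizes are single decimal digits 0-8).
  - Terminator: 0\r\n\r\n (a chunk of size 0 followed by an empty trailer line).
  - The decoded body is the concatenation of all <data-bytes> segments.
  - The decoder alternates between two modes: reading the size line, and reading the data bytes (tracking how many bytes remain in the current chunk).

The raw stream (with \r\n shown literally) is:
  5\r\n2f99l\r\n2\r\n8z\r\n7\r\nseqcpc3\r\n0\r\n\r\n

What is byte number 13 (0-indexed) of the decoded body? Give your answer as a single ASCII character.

Chunk 1: stream[0..1]='5' size=0x5=5, data at stream[3..8]='2f99l' -> body[0..5], body so far='2f99l'
Chunk 2: stream[10..11]='2' size=0x2=2, data at stream[13..15]='8z' -> body[5..7], body so far='2f99l8z'
Chunk 3: stream[17..18]='7' size=0x7=7, data at stream[20..27]='seqcpc3' -> body[7..14], body so far='2f99l8zseqcpc3'
Chunk 4: stream[29..30]='0' size=0 (terminator). Final body='2f99l8zseqcpc3' (14 bytes)
Body byte 13 = '3'

Answer: 3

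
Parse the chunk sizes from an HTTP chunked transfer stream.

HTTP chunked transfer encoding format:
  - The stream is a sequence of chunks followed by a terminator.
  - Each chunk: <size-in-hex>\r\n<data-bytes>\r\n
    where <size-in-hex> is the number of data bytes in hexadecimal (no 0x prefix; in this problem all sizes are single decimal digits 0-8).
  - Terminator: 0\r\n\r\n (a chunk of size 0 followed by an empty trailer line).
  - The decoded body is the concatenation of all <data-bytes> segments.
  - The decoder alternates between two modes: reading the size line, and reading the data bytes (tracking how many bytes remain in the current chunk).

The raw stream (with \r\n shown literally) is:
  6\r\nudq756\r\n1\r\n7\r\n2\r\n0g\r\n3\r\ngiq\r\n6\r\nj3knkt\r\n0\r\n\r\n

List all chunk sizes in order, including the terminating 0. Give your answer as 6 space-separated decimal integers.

Answer: 6 1 2 3 6 0

Derivation:
Chunk 1: stream[0..1]='6' size=0x6=6, data at stream[3..9]='udq756' -> body[0..6], body so far='udq756'
Chunk 2: stream[11..12]='1' size=0x1=1, data at stream[14..15]='7' -> body[6..7], body so far='udq7567'
Chunk 3: stream[17..18]='2' size=0x2=2, data at stream[20..22]='0g' -> body[7..9], body so far='udq75670g'
Chunk 4: stream[24..25]='3' size=0x3=3, data at stream[27..30]='giq' -> body[9..12], body so far='udq75670ggiq'
Chunk 5: stream[32..33]='6' size=0x6=6, data at stream[35..41]='j3knkt' -> body[12..18], body so far='udq75670ggiqj3knkt'
Chunk 6: stream[43..44]='0' size=0 (terminator). Final body='udq75670ggiqj3knkt' (18 bytes)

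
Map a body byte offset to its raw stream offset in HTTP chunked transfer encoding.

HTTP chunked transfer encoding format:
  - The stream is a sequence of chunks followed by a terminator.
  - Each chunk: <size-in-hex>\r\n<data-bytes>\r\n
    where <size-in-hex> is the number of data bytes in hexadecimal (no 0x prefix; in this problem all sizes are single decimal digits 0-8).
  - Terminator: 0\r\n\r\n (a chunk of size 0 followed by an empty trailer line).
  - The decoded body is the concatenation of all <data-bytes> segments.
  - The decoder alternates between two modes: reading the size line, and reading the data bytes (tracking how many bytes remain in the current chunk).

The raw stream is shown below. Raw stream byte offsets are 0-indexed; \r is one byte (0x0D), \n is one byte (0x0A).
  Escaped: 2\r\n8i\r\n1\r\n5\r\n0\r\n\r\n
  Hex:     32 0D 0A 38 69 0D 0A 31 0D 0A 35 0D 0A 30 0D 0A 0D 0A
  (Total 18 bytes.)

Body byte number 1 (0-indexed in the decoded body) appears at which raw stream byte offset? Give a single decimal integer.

Chunk 1: stream[0..1]='2' size=0x2=2, data at stream[3..5]='8i' -> body[0..2], body so far='8i'
Chunk 2: stream[7..8]='1' size=0x1=1, data at stream[10..11]='5' -> body[2..3], body so far='8i5'
Chunk 3: stream[13..14]='0' size=0 (terminator). Final body='8i5' (3 bytes)
Body byte 1 at stream offset 4

Answer: 4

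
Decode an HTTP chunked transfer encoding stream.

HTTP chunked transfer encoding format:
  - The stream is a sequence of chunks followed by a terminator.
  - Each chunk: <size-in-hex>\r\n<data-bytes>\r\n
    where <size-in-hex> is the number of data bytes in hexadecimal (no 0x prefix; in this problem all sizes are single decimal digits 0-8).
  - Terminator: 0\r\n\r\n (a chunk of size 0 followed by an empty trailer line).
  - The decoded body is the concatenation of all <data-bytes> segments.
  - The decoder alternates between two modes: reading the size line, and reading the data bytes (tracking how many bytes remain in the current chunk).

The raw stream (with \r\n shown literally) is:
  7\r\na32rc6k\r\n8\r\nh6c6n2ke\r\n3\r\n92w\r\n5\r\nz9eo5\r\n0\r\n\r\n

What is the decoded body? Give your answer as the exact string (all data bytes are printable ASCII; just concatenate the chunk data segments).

Chunk 1: stream[0..1]='7' size=0x7=7, data at stream[3..10]='a32rc6k' -> body[0..7], body so far='a32rc6k'
Chunk 2: stream[12..13]='8' size=0x8=8, data at stream[15..23]='h6c6n2ke' -> body[7..15], body so far='a32rc6kh6c6n2ke'
Chunk 3: stream[25..26]='3' size=0x3=3, data at stream[28..31]='92w' -> body[15..18], body so far='a32rc6kh6c6n2ke92w'
Chunk 4: stream[33..34]='5' size=0x5=5, data at stream[36..41]='z9eo5' -> body[18..23], body so far='a32rc6kh6c6n2ke92wz9eo5'
Chunk 5: stream[43..44]='0' size=0 (terminator). Final body='a32rc6kh6c6n2ke92wz9eo5' (23 bytes)

Answer: a32rc6kh6c6n2ke92wz9eo5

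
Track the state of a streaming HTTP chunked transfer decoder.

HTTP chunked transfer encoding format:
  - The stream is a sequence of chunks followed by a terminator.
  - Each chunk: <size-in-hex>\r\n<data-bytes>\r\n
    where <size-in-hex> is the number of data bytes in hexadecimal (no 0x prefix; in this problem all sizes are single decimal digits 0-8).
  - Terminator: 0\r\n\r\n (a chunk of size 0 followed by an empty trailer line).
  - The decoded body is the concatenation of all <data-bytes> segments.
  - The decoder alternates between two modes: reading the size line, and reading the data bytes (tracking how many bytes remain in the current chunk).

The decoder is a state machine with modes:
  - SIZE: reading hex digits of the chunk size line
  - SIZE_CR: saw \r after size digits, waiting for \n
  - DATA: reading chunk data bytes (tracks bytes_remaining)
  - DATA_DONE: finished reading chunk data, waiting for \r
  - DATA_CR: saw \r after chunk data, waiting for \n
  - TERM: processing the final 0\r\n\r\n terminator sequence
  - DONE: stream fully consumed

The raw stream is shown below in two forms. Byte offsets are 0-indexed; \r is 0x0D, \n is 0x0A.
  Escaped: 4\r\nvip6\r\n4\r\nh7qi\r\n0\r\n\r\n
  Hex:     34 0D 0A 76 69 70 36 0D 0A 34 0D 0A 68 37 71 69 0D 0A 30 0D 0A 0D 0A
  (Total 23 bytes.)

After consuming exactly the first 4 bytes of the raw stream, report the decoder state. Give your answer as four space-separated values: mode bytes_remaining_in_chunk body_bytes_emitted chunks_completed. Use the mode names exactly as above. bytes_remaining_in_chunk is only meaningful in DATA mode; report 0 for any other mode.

Byte 0 = '4': mode=SIZE remaining=0 emitted=0 chunks_done=0
Byte 1 = 0x0D: mode=SIZE_CR remaining=0 emitted=0 chunks_done=0
Byte 2 = 0x0A: mode=DATA remaining=4 emitted=0 chunks_done=0
Byte 3 = 'v': mode=DATA remaining=3 emitted=1 chunks_done=0

Answer: DATA 3 1 0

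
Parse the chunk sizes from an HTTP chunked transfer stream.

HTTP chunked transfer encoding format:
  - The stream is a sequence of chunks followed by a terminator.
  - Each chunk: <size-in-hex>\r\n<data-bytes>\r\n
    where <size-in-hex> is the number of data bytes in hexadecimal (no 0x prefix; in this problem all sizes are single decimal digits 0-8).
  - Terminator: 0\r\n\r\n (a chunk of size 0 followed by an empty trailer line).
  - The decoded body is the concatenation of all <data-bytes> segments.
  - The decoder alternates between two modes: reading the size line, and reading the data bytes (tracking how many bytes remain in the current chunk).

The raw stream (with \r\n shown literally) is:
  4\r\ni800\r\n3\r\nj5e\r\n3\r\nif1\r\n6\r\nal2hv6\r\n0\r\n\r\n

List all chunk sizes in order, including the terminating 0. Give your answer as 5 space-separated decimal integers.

Answer: 4 3 3 6 0

Derivation:
Chunk 1: stream[0..1]='4' size=0x4=4, data at stream[3..7]='i800' -> body[0..4], body so far='i800'
Chunk 2: stream[9..10]='3' size=0x3=3, data at stream[12..15]='j5e' -> body[4..7], body so far='i800j5e'
Chunk 3: stream[17..18]='3' size=0x3=3, data at stream[20..23]='if1' -> body[7..10], body so far='i800j5eif1'
Chunk 4: stream[25..26]='6' size=0x6=6, data at stream[28..34]='al2hv6' -> body[10..16], body so far='i800j5eif1al2hv6'
Chunk 5: stream[36..37]='0' size=0 (terminator). Final body='i800j5eif1al2hv6' (16 bytes)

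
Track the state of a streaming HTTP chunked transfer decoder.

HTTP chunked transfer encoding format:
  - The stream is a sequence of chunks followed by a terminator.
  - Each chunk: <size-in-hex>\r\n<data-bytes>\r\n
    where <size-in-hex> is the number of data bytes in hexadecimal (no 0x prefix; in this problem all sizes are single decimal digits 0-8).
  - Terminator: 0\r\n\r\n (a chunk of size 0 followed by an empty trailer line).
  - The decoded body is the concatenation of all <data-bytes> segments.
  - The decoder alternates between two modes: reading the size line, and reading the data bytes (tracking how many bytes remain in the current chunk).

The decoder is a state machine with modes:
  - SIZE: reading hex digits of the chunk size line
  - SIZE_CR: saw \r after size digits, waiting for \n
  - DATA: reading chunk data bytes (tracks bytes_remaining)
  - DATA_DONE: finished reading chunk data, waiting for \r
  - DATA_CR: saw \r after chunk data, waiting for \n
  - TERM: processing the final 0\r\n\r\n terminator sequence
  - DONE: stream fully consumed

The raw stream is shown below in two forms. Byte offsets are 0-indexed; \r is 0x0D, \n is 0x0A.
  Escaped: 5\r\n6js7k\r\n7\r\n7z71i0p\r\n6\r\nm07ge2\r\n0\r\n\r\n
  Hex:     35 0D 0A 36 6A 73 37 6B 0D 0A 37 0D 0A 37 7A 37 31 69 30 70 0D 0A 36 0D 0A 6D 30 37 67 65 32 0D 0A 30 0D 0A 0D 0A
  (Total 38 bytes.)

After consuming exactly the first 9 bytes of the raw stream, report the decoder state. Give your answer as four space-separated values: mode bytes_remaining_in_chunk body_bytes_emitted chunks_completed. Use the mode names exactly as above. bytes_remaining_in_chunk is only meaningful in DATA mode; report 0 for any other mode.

Byte 0 = '5': mode=SIZE remaining=0 emitted=0 chunks_done=0
Byte 1 = 0x0D: mode=SIZE_CR remaining=0 emitted=0 chunks_done=0
Byte 2 = 0x0A: mode=DATA remaining=5 emitted=0 chunks_done=0
Byte 3 = '6': mode=DATA remaining=4 emitted=1 chunks_done=0
Byte 4 = 'j': mode=DATA remaining=3 emitted=2 chunks_done=0
Byte 5 = 's': mode=DATA remaining=2 emitted=3 chunks_done=0
Byte 6 = '7': mode=DATA remaining=1 emitted=4 chunks_done=0
Byte 7 = 'k': mode=DATA_DONE remaining=0 emitted=5 chunks_done=0
Byte 8 = 0x0D: mode=DATA_CR remaining=0 emitted=5 chunks_done=0

Answer: DATA_CR 0 5 0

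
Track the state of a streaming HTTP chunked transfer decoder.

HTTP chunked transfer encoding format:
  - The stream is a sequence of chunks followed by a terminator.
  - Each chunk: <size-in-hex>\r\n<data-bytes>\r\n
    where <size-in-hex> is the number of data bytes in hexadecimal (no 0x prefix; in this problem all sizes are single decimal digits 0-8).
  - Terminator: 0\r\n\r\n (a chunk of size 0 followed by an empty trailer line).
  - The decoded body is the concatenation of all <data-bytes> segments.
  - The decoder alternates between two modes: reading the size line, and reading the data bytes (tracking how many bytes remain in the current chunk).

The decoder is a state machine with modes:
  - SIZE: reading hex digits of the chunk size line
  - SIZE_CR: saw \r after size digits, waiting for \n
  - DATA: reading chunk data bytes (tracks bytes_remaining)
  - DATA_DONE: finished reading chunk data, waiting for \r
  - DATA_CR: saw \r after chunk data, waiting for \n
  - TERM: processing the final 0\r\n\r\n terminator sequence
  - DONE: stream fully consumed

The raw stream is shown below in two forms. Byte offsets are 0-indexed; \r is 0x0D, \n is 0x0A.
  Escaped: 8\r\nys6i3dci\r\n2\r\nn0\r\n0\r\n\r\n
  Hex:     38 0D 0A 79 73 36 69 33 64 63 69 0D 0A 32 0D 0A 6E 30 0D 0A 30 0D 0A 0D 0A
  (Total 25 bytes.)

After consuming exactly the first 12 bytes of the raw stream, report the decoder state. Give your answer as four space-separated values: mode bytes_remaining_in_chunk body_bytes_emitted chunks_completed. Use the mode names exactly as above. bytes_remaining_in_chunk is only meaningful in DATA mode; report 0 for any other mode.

Answer: DATA_CR 0 8 0

Derivation:
Byte 0 = '8': mode=SIZE remaining=0 emitted=0 chunks_done=0
Byte 1 = 0x0D: mode=SIZE_CR remaining=0 emitted=0 chunks_done=0
Byte 2 = 0x0A: mode=DATA remaining=8 emitted=0 chunks_done=0
Byte 3 = 'y': mode=DATA remaining=7 emitted=1 chunks_done=0
Byte 4 = 's': mode=DATA remaining=6 emitted=2 chunks_done=0
Byte 5 = '6': mode=DATA remaining=5 emitted=3 chunks_done=0
Byte 6 = 'i': mode=DATA remaining=4 emitted=4 chunks_done=0
Byte 7 = '3': mode=DATA remaining=3 emitted=5 chunks_done=0
Byte 8 = 'd': mode=DATA remaining=2 emitted=6 chunks_done=0
Byte 9 = 'c': mode=DATA remaining=1 emitted=7 chunks_done=0
Byte 10 = 'i': mode=DATA_DONE remaining=0 emitted=8 chunks_done=0
Byte 11 = 0x0D: mode=DATA_CR remaining=0 emitted=8 chunks_done=0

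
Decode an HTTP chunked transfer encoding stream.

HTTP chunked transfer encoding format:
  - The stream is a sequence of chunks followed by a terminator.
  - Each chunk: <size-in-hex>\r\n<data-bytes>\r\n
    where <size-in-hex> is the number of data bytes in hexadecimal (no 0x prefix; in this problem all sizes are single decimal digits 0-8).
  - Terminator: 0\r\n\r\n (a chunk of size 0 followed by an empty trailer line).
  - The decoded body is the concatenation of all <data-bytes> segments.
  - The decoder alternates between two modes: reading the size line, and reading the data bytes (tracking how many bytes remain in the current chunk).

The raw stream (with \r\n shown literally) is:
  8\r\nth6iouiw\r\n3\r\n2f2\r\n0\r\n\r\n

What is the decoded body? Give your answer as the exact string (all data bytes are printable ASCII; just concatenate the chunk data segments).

Chunk 1: stream[0..1]='8' size=0x8=8, data at stream[3..11]='th6iouiw' -> body[0..8], body so far='th6iouiw'
Chunk 2: stream[13..14]='3' size=0x3=3, data at stream[16..19]='2f2' -> body[8..11], body so far='th6iouiw2f2'
Chunk 3: stream[21..22]='0' size=0 (terminator). Final body='th6iouiw2f2' (11 bytes)

Answer: th6iouiw2f2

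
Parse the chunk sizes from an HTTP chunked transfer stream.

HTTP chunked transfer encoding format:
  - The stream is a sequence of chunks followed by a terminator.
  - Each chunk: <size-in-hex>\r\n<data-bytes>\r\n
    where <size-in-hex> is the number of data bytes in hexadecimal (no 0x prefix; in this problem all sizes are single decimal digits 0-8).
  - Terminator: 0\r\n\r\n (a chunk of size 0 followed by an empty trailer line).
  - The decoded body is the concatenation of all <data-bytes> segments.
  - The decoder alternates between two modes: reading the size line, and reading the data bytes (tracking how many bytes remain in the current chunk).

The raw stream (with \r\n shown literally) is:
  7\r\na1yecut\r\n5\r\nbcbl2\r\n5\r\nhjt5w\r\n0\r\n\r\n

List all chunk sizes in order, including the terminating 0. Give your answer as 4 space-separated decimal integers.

Answer: 7 5 5 0

Derivation:
Chunk 1: stream[0..1]='7' size=0x7=7, data at stream[3..10]='a1yecut' -> body[0..7], body so far='a1yecut'
Chunk 2: stream[12..13]='5' size=0x5=5, data at stream[15..20]='bcbl2' -> body[7..12], body so far='a1yecutbcbl2'
Chunk 3: stream[22..23]='5' size=0x5=5, data at stream[25..30]='hjt5w' -> body[12..17], body so far='a1yecutbcbl2hjt5w'
Chunk 4: stream[32..33]='0' size=0 (terminator). Final body='a1yecutbcbl2hjt5w' (17 bytes)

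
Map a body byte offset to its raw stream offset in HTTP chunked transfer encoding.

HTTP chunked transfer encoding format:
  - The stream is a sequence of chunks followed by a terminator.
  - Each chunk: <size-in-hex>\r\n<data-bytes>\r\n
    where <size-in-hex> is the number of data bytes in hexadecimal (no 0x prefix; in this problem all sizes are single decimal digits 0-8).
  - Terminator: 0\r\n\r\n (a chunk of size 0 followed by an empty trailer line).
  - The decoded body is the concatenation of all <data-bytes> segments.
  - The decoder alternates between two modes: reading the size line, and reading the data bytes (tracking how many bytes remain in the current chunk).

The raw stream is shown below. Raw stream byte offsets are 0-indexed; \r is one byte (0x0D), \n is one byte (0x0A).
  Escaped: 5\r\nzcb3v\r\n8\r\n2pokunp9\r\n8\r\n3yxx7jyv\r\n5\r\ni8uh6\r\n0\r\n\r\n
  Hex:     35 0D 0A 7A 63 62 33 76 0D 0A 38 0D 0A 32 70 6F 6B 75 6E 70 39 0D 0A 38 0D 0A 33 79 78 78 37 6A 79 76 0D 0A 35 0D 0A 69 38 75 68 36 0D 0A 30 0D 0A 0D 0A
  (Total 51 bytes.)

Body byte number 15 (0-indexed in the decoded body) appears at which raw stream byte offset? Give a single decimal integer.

Answer: 28

Derivation:
Chunk 1: stream[0..1]='5' size=0x5=5, data at stream[3..8]='zcb3v' -> body[0..5], body so far='zcb3v'
Chunk 2: stream[10..11]='8' size=0x8=8, data at stream[13..21]='2pokunp9' -> body[5..13], body so far='zcb3v2pokunp9'
Chunk 3: stream[23..24]='8' size=0x8=8, data at stream[26..34]='3yxx7jyv' -> body[13..21], body so far='zcb3v2pokunp93yxx7jyv'
Chunk 4: stream[36..37]='5' size=0x5=5, data at stream[39..44]='i8uh6' -> body[21..26], body so far='zcb3v2pokunp93yxx7jyvi8uh6'
Chunk 5: stream[46..47]='0' size=0 (terminator). Final body='zcb3v2pokunp93yxx7jyvi8uh6' (26 bytes)
Body byte 15 at stream offset 28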